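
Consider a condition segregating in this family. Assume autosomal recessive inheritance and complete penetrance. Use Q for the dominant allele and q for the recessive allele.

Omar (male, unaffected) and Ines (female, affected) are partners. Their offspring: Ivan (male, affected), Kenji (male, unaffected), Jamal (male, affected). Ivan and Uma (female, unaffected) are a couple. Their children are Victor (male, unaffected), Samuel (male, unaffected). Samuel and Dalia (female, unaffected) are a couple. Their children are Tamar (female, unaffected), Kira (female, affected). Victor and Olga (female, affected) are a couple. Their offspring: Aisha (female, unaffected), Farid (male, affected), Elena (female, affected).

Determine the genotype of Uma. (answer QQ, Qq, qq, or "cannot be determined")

cannot be determined

Uma's phenotype allows QQ or Qq, and no parent or child forces a single allele at both positions; consistent genotype assignments exist with Uma as QQ or Qq.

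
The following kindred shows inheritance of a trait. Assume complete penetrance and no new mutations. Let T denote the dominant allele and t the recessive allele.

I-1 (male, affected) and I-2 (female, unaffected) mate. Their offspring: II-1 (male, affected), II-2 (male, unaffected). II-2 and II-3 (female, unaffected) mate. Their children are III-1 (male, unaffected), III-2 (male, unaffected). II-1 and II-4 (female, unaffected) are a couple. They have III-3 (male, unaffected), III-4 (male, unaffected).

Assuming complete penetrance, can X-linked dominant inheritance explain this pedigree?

Under X-linked dominant, II-1 (affected, male) cannot arise from I-1 (affected) × I-2 (unaffected).

No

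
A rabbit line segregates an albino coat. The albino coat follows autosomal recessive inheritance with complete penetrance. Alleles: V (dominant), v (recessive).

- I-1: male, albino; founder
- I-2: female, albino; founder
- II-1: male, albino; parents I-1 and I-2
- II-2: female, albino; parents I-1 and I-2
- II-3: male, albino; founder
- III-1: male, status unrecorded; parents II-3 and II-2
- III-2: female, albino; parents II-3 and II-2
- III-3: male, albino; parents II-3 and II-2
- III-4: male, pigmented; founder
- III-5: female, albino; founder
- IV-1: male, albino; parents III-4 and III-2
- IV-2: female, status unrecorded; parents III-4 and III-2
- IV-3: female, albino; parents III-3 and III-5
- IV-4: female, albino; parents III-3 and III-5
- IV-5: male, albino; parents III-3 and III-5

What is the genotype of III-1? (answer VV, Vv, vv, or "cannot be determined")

From phenotype alone, III-1 is VV or Vv or vv.
III-1 received v from II-3 (vv) and received v from II-2 (vv), so III-1 is vv.

vv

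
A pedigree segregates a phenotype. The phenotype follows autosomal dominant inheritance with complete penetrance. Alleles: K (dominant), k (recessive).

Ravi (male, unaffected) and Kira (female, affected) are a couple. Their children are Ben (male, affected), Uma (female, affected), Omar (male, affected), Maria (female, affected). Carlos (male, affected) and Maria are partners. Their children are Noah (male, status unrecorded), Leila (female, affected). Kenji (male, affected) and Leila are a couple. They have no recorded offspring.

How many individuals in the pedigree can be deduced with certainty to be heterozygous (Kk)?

4

Obligate heterozygotes: Ben is affected so carries K and received k from Ravi (kk), so Ben is Kk; Uma is affected so carries K and received k from Ravi (kk), so Uma is Kk; Omar is affected so carries K and received k from Ravi (kk), so Omar is Kk; Maria is affected so carries K and received k from Ravi (kk), so Maria is Kk.
Every other individual is either homozygous by phenotype or has at least one consistent homozygous assignment, so the count is 4.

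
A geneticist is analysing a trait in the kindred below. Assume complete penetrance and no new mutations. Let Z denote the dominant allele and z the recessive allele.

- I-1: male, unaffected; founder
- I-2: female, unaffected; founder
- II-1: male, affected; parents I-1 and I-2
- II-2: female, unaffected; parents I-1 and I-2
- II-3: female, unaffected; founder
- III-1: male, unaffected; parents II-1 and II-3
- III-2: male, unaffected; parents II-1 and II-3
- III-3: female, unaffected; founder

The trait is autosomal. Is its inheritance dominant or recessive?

I-1 and I-2 are both unaffected yet have an affected child II-1. Under dominance, an affected child requires at least one affected parent, so the trait cannot be dominant.

recessive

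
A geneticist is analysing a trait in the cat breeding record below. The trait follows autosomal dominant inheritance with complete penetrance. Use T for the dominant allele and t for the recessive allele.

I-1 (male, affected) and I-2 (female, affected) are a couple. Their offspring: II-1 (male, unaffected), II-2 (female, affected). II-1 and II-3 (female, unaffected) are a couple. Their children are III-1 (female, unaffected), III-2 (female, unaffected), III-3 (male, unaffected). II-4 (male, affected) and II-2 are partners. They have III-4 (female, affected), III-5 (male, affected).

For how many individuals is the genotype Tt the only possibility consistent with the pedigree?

2

Obligate heterozygotes: I-1 is affected so carries T and passed t to II-1 (tt), so I-1 is Tt; I-2 is affected so carries T and passed t to II-1 (tt), so I-2 is Tt.
Every other individual is either homozygous by phenotype or has at least one consistent homozygous assignment, so the count is 2.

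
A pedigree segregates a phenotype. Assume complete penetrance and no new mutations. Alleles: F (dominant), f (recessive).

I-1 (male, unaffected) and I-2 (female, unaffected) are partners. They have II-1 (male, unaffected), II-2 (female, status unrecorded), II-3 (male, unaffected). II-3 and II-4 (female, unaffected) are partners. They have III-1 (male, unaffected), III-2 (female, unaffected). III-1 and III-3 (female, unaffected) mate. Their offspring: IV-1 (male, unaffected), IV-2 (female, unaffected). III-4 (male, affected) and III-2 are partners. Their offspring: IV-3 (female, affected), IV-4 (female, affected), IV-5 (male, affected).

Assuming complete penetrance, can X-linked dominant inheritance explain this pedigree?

No

Under X-linked dominant, IV-5 (affected, male) cannot arise from III-4 (affected) × III-2 (unaffected).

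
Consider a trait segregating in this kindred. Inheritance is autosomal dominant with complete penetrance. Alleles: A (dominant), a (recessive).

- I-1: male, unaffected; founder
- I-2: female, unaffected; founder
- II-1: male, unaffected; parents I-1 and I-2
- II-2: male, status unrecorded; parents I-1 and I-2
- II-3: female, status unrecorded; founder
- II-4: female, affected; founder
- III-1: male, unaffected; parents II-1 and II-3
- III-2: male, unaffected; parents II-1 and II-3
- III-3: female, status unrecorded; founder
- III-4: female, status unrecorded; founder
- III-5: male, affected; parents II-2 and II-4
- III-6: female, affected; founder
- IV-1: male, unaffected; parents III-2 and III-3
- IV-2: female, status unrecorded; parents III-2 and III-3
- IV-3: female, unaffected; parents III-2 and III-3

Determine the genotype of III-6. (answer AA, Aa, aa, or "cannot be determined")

III-6's phenotype allows AA or Aa, and no parent or child forces a single allele at both positions; consistent genotype assignments exist with III-6 as AA or Aa.

cannot be determined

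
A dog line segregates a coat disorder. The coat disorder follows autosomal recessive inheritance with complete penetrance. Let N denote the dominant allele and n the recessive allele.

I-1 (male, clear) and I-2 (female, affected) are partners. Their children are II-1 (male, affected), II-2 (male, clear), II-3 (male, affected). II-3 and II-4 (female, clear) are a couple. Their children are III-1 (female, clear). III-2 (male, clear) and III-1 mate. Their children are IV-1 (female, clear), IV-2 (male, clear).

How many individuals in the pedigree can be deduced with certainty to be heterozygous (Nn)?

Obligate heterozygotes: I-1 is clear so carries N and passed n to II-1 (nn), so I-1 is Nn; II-2 is clear so carries N and received n from I-2 (nn), so II-2 is Nn; III-1 is clear so carries N and received n from II-3 (nn), so III-1 is Nn.
Every other individual is either homozygous by phenotype or has at least one consistent homozygous assignment, so the count is 3.

3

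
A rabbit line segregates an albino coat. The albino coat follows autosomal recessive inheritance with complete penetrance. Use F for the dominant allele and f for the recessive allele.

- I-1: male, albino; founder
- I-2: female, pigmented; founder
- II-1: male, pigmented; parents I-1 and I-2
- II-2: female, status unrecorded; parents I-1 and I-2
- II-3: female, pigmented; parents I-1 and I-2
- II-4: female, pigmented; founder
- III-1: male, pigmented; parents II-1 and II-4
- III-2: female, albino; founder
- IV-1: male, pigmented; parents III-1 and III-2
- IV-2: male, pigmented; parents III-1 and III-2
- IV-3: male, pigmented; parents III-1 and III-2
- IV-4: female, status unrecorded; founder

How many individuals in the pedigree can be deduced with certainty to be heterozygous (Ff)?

5

Obligate heterozygotes: II-1 is pigmented so carries F and received f from I-1 (ff), so II-1 is Ff; II-3 is pigmented so carries F and received f from I-1 (ff), so II-3 is Ff; IV-1 is pigmented so carries F and received f from III-2 (ff), so IV-1 is Ff; IV-2 is pigmented so carries F and received f from III-2 (ff), so IV-2 is Ff; IV-3 is pigmented so carries F and received f from III-2 (ff), so IV-3 is Ff.
Every other individual is either homozygous by phenotype or has at least one consistent homozygous assignment, so the count is 5.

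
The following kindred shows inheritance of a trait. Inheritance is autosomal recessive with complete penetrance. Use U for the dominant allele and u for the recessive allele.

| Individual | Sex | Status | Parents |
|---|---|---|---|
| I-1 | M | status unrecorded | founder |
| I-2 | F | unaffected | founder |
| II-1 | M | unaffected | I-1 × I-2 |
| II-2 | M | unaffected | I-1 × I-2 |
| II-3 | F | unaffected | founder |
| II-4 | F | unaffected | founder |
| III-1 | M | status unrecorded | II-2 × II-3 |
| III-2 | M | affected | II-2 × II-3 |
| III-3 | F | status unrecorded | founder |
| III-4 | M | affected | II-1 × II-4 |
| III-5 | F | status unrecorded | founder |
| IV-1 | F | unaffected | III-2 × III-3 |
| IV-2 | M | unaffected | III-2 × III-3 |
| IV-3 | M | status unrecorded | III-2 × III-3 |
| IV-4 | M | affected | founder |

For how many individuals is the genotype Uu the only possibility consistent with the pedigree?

Obligate heterozygotes: II-1 is unaffected so carries U and passed u to III-4 (uu), so II-1 is Uu; II-2 is unaffected so carries U and passed u to III-2 (uu), so II-2 is Uu; II-3 is unaffected so carries U and passed u to III-2 (uu), so II-3 is Uu; II-4 is unaffected so carries U and passed u to III-4 (uu), so II-4 is Uu; IV-1 is unaffected so carries U and received u from III-2 (uu), so IV-1 is Uu; IV-2 is unaffected so carries U and received u from III-2 (uu), so IV-2 is Uu.
Every other individual is either homozygous by phenotype or has at least one consistent homozygous assignment, so the count is 6.

6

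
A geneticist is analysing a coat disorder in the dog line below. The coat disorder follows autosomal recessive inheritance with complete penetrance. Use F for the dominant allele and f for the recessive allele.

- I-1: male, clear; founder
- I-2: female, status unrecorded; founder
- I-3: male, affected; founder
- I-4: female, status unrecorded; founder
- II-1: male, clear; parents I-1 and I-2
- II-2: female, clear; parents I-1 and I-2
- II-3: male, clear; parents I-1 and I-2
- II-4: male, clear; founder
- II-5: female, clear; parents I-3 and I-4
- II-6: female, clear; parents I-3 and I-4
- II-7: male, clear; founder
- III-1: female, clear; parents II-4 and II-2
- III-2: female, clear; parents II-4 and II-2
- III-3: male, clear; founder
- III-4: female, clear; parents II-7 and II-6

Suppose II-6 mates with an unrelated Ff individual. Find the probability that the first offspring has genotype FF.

1/4

II-6 is clear so carries F and received f from I-3 (ff), so II-6 is Ff.
The cross gives 1/4 FF : 1/2 Ff : 1/4 ff, so P(offspring has genotype FF) = 1/4.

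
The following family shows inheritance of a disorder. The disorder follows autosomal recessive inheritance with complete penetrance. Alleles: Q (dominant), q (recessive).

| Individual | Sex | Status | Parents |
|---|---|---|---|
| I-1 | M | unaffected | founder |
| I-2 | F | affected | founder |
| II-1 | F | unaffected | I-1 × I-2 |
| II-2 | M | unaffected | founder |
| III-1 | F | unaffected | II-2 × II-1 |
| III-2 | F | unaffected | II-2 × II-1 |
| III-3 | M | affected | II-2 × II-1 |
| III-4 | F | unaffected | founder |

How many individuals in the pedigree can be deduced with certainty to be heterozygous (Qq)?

2

Obligate heterozygotes: II-1 is unaffected so carries Q and received q from I-2 (qq), so II-1 is Qq; II-2 is unaffected so carries Q and passed q to III-3 (qq), so II-2 is Qq.
Every other individual is either homozygous by phenotype or has at least one consistent homozygous assignment, so the count is 2.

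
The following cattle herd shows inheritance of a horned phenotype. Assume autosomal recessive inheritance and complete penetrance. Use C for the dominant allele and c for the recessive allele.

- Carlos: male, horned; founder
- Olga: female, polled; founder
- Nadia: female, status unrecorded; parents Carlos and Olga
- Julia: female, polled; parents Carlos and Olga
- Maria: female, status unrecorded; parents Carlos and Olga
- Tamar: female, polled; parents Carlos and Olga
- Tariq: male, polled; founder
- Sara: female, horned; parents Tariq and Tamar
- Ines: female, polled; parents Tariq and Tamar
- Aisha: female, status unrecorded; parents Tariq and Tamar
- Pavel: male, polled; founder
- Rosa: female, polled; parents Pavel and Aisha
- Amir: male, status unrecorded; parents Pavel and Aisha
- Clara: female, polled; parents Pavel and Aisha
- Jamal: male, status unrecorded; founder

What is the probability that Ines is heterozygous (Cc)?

Tariq is polled so carries C and passed c to Sara (cc), so Tariq is Cc.
Tamar is polled so carries C and received c from Carlos (cc), so Tamar is Cc.
Their cross gives offspring ratios 1/4 CC : 1/2 Cc : 1/4 cc. Conditioning on Ines being polled, P(Cc) = 1/2 / 3/4 = 2/3.

2/3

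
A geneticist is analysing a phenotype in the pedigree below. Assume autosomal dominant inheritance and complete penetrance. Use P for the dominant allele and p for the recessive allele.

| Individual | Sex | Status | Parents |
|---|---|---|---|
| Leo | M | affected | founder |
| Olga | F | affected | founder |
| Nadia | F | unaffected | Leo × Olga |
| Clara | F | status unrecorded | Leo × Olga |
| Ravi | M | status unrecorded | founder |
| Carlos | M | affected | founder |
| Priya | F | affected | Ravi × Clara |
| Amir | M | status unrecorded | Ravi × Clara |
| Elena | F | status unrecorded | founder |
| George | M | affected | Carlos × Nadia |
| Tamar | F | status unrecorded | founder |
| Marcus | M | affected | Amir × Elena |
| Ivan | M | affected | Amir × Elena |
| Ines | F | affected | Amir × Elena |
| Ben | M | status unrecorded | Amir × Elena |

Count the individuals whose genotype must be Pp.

3

Obligate heterozygotes: Leo is affected so carries P and passed p to Nadia (pp), so Leo is Pp; Olga is affected so carries P and passed p to Nadia (pp), so Olga is Pp; George is affected so carries P and received p from Nadia (pp), so George is Pp.
Every other individual is either homozygous by phenotype or has at least one consistent homozygous assignment, so the count is 3.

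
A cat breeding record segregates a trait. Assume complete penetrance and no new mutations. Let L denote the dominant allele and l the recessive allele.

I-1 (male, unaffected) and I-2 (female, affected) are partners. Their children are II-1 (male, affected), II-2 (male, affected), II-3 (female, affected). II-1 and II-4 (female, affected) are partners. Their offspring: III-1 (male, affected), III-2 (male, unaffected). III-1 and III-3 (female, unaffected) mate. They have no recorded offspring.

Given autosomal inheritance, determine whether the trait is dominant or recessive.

II-1 and II-4 are both affected yet have an unaffected child III-2. Under a recessive model two affected parents are homozygous and every child would be affected, so the trait cannot be recessive.

dominant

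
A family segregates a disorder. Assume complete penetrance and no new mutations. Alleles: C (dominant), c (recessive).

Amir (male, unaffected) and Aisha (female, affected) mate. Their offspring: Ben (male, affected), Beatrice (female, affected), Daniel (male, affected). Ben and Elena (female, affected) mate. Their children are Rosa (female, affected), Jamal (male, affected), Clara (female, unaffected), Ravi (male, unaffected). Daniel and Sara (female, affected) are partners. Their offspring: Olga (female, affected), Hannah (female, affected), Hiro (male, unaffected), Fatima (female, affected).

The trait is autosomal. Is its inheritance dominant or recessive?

Ben and Elena are both affected yet have an unaffected child Clara. Under a recessive model two affected parents are homozygous and every child would be affected, so the trait cannot be recessive.

dominant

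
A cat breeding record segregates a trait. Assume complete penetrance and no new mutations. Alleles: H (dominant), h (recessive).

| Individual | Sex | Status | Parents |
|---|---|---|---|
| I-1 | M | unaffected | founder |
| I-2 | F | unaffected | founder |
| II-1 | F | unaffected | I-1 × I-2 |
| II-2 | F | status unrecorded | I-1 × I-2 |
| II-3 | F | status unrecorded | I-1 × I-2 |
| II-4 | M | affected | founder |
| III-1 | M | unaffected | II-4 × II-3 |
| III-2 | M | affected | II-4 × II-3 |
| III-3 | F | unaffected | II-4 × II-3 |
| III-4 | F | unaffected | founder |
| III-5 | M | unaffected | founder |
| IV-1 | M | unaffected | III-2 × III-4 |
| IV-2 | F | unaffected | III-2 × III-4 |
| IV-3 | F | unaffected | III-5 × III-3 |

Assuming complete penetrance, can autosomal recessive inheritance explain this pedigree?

A consistent assignment under autosomal recessive exists: I-1 HH, I-2 Hh, II-1 HH, II-2 HH, II-3 Hh, II-4 hh, III-1 Hh, III-2 hh, III-3 Hh, III-4 HH, III-5 HH, IV-1 Hh, IV-2 Hh, IV-3 HH.
In this assignment every recorded phenotype matches its genotype and every non-founder's genotype is obtainable from its parents' genotypes, so the pedigree is consistent.

Yes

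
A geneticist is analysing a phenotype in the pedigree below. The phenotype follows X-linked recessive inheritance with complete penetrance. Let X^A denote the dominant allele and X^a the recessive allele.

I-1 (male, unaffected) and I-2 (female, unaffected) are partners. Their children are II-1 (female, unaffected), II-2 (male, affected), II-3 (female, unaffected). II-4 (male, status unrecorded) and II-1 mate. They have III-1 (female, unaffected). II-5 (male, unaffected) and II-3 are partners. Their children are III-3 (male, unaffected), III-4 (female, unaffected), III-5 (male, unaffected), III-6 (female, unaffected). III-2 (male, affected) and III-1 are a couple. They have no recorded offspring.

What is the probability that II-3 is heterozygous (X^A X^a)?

I-1 is unaffected, so I-1 is X^A Y.
I-2 is unaffected so carries A and passed a to II-2 (X^a Y), so I-2 is X^A X^a.
Their cross gives offspring ratios 1/2 X^A X^A : 1/2 X^A X^a. Conditioning on II-3 being unaffected, P(X^A X^a) = 1/2 / 1 = 1/2 before taking II-3's own offspring into account.
II-5 is unaffected, so II-5 is X^A Y.
Now use II-3's offspring. Probability of each recorded status — unaffected son III-3: 1/2 if II-3 is X^A X^a, 1 if X^A X^A; unaffected son III-5: 1/2 if II-3 is X^A X^a, 1 if X^A X^A. (III-4, III-6: equally likely either way, so uninformative.)
Bayes: P(X^A X^a) = 1/2·1/4 / (1/2·1/4 + 1/2·1) = 1/5.

1/5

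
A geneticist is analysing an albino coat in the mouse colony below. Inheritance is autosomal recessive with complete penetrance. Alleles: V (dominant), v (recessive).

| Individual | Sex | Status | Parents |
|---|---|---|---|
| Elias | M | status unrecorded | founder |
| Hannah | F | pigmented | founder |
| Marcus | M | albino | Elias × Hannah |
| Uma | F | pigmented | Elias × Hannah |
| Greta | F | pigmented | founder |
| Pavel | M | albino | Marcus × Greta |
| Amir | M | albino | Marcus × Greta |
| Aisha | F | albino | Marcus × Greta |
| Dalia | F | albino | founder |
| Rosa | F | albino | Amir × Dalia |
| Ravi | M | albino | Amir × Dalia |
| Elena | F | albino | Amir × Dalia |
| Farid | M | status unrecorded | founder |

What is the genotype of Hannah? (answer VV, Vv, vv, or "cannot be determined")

Vv

From phenotype alone, Hannah is VV or Vv.
Hannah is pigmented so carries V and passed v to Marcus (vv), so Hannah is Vv.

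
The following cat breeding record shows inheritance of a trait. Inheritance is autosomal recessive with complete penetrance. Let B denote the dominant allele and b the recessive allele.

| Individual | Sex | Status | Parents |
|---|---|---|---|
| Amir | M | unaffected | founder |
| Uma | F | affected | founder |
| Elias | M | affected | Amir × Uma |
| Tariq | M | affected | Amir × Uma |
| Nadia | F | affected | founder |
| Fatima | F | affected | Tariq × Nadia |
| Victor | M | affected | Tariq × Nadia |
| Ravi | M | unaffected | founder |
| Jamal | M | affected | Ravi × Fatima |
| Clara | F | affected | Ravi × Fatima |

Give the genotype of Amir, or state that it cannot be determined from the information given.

Bb

From phenotype alone, Amir is BB or Bb.
Amir is unaffected so carries B and passed b to Elias (bb), so Amir is Bb.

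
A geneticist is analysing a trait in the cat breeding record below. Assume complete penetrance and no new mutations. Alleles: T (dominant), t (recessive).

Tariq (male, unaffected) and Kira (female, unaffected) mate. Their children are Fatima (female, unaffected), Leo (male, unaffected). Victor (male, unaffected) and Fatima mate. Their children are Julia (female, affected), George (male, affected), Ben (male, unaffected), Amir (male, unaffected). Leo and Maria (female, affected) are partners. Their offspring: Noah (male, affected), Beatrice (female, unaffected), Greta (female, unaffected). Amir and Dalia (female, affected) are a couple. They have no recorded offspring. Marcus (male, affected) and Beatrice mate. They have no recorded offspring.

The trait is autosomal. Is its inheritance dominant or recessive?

recessive

Victor and Fatima are both unaffected yet have an affected child Julia. Under dominance, an affected child requires at least one affected parent, so the trait cannot be dominant.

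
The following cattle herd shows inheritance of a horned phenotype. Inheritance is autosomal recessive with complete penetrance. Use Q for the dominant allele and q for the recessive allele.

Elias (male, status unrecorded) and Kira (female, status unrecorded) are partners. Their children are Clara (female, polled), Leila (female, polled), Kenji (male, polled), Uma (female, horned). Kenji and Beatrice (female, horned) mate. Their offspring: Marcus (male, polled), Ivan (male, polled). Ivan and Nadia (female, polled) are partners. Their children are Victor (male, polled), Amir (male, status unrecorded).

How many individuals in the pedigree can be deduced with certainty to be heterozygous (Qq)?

Obligate heterozygotes: Marcus is polled so carries Q and received q from Beatrice (qq), so Marcus is Qq; Ivan is polled so carries Q and received q from Beatrice (qq), so Ivan is Qq.
Every other individual is either homozygous by phenotype or has at least one consistent homozygous assignment, so the count is 2.

2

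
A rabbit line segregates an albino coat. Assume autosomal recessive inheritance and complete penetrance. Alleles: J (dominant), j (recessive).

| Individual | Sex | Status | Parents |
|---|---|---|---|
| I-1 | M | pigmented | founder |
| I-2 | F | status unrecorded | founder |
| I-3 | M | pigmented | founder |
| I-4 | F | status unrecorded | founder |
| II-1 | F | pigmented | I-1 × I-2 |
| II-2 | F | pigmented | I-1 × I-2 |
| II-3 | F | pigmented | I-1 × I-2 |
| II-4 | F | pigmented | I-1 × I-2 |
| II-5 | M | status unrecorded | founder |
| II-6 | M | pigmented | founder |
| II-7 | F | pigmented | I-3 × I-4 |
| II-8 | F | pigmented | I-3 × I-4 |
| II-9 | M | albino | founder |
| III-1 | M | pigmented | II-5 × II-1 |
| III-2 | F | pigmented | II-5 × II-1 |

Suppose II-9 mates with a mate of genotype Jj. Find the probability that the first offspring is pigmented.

II-9 is albino, so II-9 is jj.
The cross gives 1/2 Jj : 1/2 jj, so P(offspring is pigmented) = 1/2.

1/2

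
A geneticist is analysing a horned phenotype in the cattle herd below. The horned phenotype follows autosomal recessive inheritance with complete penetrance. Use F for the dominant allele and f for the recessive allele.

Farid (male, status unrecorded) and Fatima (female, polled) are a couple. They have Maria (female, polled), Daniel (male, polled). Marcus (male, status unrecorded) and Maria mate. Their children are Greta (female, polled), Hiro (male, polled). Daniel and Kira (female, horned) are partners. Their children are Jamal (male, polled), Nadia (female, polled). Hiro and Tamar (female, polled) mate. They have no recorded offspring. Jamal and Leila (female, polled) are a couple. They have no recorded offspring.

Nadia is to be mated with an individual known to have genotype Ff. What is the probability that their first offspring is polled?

Nadia is polled so carries F and received f from Kira (ff), so Nadia is Ff.
The cross gives 1/4 FF : 1/2 Ff : 1/4 ff, so P(offspring is polled) = 3/4.

3/4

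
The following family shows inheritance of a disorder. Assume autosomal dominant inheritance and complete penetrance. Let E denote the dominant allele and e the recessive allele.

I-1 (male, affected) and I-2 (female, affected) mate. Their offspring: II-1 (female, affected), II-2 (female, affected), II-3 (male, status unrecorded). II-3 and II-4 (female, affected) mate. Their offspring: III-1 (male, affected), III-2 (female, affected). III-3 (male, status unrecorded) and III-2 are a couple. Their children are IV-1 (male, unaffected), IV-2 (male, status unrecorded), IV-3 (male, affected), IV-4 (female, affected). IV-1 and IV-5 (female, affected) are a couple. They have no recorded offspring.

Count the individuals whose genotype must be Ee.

1

Obligate heterozygotes: III-2 is affected so carries E and passed e to IV-1 (ee), so III-2 is Ee.
Every other individual is either homozygous by phenotype or has at least one consistent homozygous assignment, so the count is 1.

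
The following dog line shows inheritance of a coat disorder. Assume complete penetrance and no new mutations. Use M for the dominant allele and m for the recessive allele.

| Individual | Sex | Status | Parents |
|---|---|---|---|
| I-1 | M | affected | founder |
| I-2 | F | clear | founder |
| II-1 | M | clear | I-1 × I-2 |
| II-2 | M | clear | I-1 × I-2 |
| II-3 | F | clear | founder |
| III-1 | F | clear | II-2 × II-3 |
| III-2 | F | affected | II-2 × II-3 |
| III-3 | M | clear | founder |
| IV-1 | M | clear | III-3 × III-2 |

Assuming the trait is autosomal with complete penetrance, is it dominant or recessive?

recessive

II-2 and II-3 are both clear yet have an affected child III-2. Under dominance, an affected child requires at least one affected parent, so the trait cannot be dominant.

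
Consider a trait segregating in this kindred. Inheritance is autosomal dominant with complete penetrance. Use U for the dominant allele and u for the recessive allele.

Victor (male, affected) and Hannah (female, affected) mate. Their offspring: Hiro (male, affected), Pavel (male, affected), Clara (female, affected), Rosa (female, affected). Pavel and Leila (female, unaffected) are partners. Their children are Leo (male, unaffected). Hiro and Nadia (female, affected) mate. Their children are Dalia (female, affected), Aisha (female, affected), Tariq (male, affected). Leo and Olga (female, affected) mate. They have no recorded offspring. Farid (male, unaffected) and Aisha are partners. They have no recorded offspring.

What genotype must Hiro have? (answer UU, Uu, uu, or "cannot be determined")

Hiro's phenotype allows UU or Uu, and no parent or child forces a single allele at both positions; consistent genotype assignments exist with Hiro as UU or Uu.

cannot be determined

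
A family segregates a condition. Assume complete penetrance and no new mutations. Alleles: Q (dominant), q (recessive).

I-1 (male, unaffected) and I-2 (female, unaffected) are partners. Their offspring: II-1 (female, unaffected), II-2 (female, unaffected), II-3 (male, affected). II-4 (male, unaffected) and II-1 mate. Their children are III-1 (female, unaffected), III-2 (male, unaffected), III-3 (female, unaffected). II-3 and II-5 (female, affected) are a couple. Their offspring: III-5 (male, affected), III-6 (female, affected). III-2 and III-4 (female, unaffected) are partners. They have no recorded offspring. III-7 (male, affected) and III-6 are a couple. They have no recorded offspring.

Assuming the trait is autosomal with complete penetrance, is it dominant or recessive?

I-1 and I-2 are both unaffected yet have an affected child II-3. Under dominance, an affected child requires at least one affected parent, so the trait cannot be dominant.

recessive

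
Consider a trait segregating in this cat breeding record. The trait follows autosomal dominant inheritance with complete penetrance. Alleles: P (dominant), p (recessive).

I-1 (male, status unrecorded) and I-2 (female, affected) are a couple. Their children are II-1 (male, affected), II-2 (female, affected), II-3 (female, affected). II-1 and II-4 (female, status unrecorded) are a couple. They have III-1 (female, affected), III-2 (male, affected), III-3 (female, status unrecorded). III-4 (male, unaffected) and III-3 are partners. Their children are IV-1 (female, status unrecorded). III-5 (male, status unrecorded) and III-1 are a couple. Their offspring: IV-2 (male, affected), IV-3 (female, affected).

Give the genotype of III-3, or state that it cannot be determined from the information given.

cannot be determined

III-3's phenotype is unrecorded, and no parent or child forces a single allele at both positions; consistent genotype assignments exist with III-3 as PP or Pp or pp.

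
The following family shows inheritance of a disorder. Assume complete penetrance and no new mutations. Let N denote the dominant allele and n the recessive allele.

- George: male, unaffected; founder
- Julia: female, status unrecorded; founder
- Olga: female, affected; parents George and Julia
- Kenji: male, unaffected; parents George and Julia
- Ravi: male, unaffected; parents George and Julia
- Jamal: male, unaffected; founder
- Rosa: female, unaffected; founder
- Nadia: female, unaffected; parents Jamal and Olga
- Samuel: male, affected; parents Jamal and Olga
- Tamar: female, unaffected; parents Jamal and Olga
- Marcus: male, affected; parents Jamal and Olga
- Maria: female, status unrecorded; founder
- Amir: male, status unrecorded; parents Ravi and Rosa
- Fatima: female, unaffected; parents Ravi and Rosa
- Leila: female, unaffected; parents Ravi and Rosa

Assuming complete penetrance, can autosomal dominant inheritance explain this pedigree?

A consistent assignment under autosomal dominant exists: George nn, Julia Nn, Olga Nn, Kenji nn, Ravi nn, Jamal nn, Rosa nn, Nadia nn, Samuel Nn, Tamar nn, Marcus Nn, Maria NN, Amir nn, Fatima nn, Leila nn.
In this assignment every recorded phenotype matches its genotype and every non-founder's genotype is obtainable from its parents' genotypes, so the pedigree is consistent.

Yes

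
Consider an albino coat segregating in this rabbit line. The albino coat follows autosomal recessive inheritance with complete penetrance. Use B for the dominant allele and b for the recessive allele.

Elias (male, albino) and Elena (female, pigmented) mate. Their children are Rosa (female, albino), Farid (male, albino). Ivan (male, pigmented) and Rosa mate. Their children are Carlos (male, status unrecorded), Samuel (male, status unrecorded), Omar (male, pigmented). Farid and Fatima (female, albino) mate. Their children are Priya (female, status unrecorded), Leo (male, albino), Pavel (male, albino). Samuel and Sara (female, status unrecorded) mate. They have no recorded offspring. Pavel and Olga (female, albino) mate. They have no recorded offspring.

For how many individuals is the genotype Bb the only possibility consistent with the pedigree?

2

Obligate heterozygotes: Elena is pigmented so carries B and passed b to Rosa (bb), so Elena is Bb; Omar is pigmented so carries B and received b from Rosa (bb), so Omar is Bb.
Every other individual is either homozygous by phenotype or has at least one consistent homozygous assignment, so the count is 2.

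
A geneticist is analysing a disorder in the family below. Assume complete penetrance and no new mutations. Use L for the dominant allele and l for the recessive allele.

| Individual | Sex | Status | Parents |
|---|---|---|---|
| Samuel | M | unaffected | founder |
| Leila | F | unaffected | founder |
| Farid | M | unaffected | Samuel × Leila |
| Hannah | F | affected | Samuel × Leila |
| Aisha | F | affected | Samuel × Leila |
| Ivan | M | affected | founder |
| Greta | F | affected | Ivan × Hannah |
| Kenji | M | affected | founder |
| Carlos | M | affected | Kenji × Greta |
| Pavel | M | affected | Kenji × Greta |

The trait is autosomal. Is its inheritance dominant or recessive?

recessive

Samuel and Leila are both unaffected yet have an affected child Hannah. Under dominance, an affected child requires at least one affected parent, so the trait cannot be dominant.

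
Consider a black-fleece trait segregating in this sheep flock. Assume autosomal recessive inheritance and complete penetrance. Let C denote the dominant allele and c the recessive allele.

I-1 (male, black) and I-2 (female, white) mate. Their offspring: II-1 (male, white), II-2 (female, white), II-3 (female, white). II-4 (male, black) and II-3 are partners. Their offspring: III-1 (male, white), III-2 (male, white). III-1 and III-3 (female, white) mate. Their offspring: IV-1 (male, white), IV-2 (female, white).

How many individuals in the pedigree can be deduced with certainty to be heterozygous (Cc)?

5

Obligate heterozygotes: II-1 is white so carries C and received c from I-1 (cc), so II-1 is Cc; II-2 is white so carries C and received c from I-1 (cc), so II-2 is Cc; II-3 is white so carries C and received c from I-1 (cc), so II-3 is Cc; III-1 is white so carries C and received c from II-4 (cc), so III-1 is Cc; III-2 is white so carries C and received c from II-4 (cc), so III-2 is Cc.
Every other individual is either homozygous by phenotype or has at least one consistent homozygous assignment, so the count is 5.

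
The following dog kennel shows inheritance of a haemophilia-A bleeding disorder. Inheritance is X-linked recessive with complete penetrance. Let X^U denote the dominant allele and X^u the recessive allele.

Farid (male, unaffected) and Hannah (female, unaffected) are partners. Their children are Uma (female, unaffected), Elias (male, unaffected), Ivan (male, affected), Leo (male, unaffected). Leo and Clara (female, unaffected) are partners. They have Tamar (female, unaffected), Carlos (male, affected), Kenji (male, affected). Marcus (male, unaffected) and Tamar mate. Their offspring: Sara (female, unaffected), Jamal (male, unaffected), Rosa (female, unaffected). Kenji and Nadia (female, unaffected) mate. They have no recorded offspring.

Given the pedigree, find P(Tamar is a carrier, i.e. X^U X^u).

Leo is unaffected, so Leo is X^U Y.
Clara is unaffected so carries U and passed u to Carlos (X^u Y), so Clara is X^U X^u.
Their cross gives offspring ratios 1/2 X^U X^U : 1/2 X^U X^u. Conditioning on Tamar being unaffected, P(X^U X^u) = 1/2 / 1 = 1/2 before taking Tamar's own offspring into account.
Marcus is unaffected, so Marcus is X^U Y.
Now use Tamar's offspring. Probability of each recorded status — unaffected son Jamal: 1/2 if Tamar is X^U X^u, 1 if X^U X^U. (Sara, Rosa: equally likely either way, so uninformative.)
Bayes: P(X^U X^u) = 1/2·1/2 / (1/2·1/2 + 1/2·1) = 1/3.

1/3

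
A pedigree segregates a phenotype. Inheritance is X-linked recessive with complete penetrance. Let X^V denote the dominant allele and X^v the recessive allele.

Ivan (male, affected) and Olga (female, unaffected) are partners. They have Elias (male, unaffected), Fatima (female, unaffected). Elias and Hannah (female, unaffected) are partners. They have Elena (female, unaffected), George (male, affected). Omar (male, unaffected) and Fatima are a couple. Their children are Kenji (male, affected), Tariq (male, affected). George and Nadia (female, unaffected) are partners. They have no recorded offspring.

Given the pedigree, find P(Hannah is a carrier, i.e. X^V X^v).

Hannah is unaffected so carries V and passed v to George (X^v Y), so Hannah is X^V X^v, giving P(X^V X^v) = 1.

1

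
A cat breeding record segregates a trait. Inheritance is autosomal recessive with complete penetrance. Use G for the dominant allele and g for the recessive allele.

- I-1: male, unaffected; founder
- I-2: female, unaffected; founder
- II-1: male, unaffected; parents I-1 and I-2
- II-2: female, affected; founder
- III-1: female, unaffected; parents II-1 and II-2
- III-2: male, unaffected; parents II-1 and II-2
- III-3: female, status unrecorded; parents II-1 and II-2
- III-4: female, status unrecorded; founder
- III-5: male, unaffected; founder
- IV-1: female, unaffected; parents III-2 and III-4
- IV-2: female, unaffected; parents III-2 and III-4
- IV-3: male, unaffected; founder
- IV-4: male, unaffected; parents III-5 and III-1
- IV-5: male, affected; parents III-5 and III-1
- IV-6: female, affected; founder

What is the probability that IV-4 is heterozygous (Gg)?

III-5 is unaffected so carries G and passed g to IV-5 (gg), so III-5 is Gg.
III-1 is unaffected so carries G and received g from II-2 (gg), so III-1 is Gg.
Their cross gives offspring ratios 1/4 GG : 1/2 Gg : 1/4 gg. Conditioning on IV-4 being unaffected, P(Gg) = 1/2 / 3/4 = 2/3.

2/3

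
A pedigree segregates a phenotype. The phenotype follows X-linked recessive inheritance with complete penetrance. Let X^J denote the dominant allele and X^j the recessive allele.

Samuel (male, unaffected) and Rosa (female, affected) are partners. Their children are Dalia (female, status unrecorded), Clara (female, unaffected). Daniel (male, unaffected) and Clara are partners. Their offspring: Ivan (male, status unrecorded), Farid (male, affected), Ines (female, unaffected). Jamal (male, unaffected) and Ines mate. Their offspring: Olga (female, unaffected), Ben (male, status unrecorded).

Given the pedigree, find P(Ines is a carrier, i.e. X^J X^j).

Daniel is unaffected, so Daniel is X^J Y.
Clara is unaffected so carries J and received j from Rosa (X^j X^j), so Clara is X^J X^j.
Their cross gives offspring ratios 1/2 X^J X^J : 1/2 X^J X^j. Conditioning on Ines being unaffected, P(X^J X^j) = 1/2 / 1 = 1/2 before taking Ines's own offspring into account.
Jamal is unaffected, so Jamal is X^J Y.
Ines's offspring (Olga, Ben) would show their recorded status with the same probability whether Ines is X^J X^j or X^J X^J, so they carry no information and P(X^J X^j) = 1/2.

1/2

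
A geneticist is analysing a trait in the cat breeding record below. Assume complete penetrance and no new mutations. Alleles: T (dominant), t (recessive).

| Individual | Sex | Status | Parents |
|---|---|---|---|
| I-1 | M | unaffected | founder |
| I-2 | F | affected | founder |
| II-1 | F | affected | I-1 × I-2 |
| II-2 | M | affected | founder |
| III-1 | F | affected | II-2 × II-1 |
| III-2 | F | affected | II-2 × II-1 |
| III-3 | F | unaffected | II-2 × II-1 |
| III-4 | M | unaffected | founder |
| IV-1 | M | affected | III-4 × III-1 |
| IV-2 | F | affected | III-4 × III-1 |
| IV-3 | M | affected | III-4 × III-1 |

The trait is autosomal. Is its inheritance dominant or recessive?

dominant

II-2 and II-1 are both affected yet have an unaffected child III-3. Under a recessive model two affected parents are homozygous and every child would be affected, so the trait cannot be recessive.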